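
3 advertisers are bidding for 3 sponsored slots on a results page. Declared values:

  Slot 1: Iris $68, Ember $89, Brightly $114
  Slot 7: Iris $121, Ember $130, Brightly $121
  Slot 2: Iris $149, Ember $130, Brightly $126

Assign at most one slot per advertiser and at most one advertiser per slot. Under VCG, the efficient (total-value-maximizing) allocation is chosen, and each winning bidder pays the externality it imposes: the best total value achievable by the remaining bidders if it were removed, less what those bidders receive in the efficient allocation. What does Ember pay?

Efficient allocation: Iris→Slot 2 ($149), Ember→Slot 7 ($130), Brightly→Slot 1 ($114); total welfare W = $393.
Ember receives Slot 7 at value $130, so the others get W − 130 = $263.
Without Ember: best allocation of the remaining 2 bidders over all 3 slots is Iris→Slot 2 ($149), Brightly→Slot 7 ($121), total $270.
VCG payment = (others' best without Ember) − (others' welfare with Ember) = 270 − 263 = $7.

Ember pays $7.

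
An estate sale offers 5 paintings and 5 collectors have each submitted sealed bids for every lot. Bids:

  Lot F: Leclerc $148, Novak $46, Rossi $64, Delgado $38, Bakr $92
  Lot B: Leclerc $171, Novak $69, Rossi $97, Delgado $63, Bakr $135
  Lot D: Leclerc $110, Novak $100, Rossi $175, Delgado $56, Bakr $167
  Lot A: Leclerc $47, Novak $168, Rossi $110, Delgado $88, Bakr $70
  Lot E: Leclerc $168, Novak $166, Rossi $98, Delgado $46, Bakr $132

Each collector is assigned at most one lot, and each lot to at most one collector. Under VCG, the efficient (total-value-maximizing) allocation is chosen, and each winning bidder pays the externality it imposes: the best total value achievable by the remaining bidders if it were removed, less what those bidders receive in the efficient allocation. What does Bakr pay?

Efficient allocation: Leclerc→Lot F ($148), Novak→Lot E ($166), Rossi→Lot D ($175), Delgado→Lot A ($88), Bakr→Lot B ($135); total welfare W = $712.
Bakr receives Lot B at value $135, so the others get W − 135 = $577.
Without Bakr: best allocation of the remaining 4 bidders over all 5 lots is Leclerc→Lot B ($171), Novak→Lot E ($166), Rossi→Lot D ($175), Delgado→Lot A ($88), total $600.
VCG payment = (others' best without Bakr) − (others' welfare with Bakr) = 600 − 577 = $23.

Bakr pays $23.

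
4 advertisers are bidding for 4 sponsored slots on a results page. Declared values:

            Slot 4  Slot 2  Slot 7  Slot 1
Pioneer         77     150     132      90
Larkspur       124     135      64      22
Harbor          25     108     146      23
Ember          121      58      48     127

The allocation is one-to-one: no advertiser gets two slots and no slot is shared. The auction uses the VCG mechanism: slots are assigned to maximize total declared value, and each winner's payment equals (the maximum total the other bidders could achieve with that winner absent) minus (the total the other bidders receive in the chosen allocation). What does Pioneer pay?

Pioneer pays $11.

Efficient allocation: Pioneer→Slot 2 ($150), Larkspur→Slot 4 ($124), Harbor→Slot 7 ($146), Ember→Slot 1 ($127); total welfare W = $547.
Pioneer receives Slot 2 at value $150, so the others get W − 150 = $397.
Without Pioneer: best allocation of the remaining 3 bidders over all 4 slots is Larkspur→Slot 2 ($135), Harbor→Slot 7 ($146), Ember→Slot 1 ($127), total $408.
VCG payment = (others' best without Pioneer) − (others' welfare with Pioneer) = 408 − 397 = $11.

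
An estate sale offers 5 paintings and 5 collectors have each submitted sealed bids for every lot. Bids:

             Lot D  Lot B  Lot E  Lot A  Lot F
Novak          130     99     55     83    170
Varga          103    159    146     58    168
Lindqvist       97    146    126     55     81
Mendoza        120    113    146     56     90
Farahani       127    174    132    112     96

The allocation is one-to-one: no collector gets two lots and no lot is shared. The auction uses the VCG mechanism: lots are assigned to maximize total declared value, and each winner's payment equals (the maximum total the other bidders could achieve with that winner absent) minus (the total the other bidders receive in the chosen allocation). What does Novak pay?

Efficient allocation: Novak→Lot D ($130), Varga→Lot F ($168), Lindqvist→Lot B ($146), Mendoza→Lot E ($146), Farahani→Lot A ($112); total welfare W = $702.
Novak receives Lot D at value $130, so the others get W − 130 = $572.
Without Novak: best allocation of the remaining 4 bidders over all 5 lots is Varga→Lot F ($168), Lindqvist→Lot E ($126), Mendoza→Lot D ($120), Farahani→Lot B ($174), total $588.
VCG payment = (others' best without Novak) − (others' welfare with Novak) = 588 − 572 = $16.

Novak pays $16.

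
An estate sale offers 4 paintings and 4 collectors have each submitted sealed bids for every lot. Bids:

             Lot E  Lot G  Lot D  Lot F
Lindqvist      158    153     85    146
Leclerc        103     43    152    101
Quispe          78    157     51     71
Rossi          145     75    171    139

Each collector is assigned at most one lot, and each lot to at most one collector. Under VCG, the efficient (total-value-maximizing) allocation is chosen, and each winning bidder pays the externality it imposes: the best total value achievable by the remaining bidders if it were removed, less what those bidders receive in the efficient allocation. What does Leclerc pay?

Efficient allocation: Lindqvist→Lot E ($158), Leclerc→Lot D ($152), Quispe→Lot G ($157), Rossi→Lot F ($139); total welfare W = $606.
Leclerc receives Lot D at value $152, so the others get W − 152 = $454.
Without Leclerc: best allocation of the remaining 3 bidders over all 4 lots is Lindqvist→Lot E ($158), Quispe→Lot G ($157), Rossi→Lot D ($171), total $486.
VCG payment = (others' best without Leclerc) − (others' welfare with Leclerc) = 486 − 454 = $32.

Leclerc pays $32.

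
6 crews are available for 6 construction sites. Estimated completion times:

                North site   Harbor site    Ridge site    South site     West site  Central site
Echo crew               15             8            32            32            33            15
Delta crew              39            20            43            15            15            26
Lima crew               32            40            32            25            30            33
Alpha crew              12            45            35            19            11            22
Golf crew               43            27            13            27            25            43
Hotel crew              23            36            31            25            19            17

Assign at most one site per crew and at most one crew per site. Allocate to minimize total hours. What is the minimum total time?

Optimal: Echo crew→Harbor site (8 hours), Delta crew→West site (15 hours), Lima crew→South site (25 hours), Alpha crew→North site (12 hours), Golf crew→Ridge site (13 hours), Hotel crew→Central site (17 hours) — total 8+15+25+12+13+17 = 90 hours.

Min total: 90 hours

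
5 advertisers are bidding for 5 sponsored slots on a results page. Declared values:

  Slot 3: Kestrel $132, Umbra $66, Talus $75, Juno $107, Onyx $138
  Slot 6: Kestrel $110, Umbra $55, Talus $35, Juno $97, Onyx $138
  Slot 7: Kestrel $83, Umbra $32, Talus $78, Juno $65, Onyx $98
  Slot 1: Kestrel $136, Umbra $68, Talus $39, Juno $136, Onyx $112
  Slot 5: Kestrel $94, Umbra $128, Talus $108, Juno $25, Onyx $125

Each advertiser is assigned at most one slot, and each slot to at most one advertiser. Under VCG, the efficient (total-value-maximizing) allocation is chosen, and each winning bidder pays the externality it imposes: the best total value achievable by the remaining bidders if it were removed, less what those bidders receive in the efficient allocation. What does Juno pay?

Juno pays $4.

Efficient allocation: Kestrel→Slot 3 ($132), Umbra→Slot 5 ($128), Talus→Slot 7 ($78), Juno→Slot 1 ($136), Onyx→Slot 6 ($138); total welfare W = $612.
Juno receives Slot 1 at value $136, so the others get W − 136 = $476.
Without Juno: best allocation of the remaining 4 bidders over all 5 slots is Kestrel→Slot 1 ($136), Umbra→Slot 5 ($128), Talus→Slot 7 ($78), Onyx→Slot 3 ($138), total $480.
VCG payment = (others' best without Juno) − (others' welfare with Juno) = 480 − 476 = $4.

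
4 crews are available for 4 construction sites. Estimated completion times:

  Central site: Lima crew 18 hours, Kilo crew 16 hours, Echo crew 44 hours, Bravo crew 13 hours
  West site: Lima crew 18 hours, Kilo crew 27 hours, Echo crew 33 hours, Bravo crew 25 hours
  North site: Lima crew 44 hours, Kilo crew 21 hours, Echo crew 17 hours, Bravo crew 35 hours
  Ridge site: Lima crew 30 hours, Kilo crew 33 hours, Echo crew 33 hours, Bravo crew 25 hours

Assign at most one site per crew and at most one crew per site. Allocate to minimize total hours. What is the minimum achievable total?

This is a one-to-one assignment (minimum-cost bipartite matching).
Optimal: Lima crew→West site (18 hours), Kilo crew→Central site (16 hours), Echo crew→North site (17 hours), Bravo crew→Ridge site (25 hours) — total 18+16+17+25 = 76 hours.
Column-greedy (each site in turn goes to its cheapest remaining crew) gives 81 hours, worse by 5.

Min total: 76 hours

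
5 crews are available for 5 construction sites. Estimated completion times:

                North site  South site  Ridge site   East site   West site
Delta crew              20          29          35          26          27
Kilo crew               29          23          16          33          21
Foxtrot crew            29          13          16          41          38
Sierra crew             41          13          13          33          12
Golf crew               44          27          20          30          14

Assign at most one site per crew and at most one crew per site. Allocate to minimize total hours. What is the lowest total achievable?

Optimal: Delta crew→North site (20 hours), Kilo crew→Ridge site (16 hours), Foxtrot crew→South site (13 hours), Sierra crew→West site (12 hours), Golf crew→East site (30 hours) — total 20+16+13+12+30 = 91 hours.
Column-greedy (each site in turn goes to its cheapest remaining crew) gives 97 hours, worse by 6.

Min total: 91 hours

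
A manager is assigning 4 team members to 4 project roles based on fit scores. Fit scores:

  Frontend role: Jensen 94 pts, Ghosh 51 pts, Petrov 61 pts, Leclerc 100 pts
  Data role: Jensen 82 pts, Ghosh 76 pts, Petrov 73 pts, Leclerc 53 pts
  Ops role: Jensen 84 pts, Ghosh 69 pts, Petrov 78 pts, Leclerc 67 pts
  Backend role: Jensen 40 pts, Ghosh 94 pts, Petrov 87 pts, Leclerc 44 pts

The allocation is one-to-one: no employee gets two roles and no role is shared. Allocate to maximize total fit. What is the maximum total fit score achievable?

Max total: 354 pts

Optimal: Jensen→Data role (82 pts), Ghosh→Backend role (94 pts), Petrov→Ops role (78 pts), Leclerc→Frontend role (100 pts) — total 82+94+78+100 = 354 pts.
Row-greedy (each employee in turn takes its best remaining role) gives 319 pts, worse by 35.
Next-best assignment: Jensen→Ops role, Ghosh→Backend role, Petrov→Data role, Leclerc→Frontend role = 351 pts.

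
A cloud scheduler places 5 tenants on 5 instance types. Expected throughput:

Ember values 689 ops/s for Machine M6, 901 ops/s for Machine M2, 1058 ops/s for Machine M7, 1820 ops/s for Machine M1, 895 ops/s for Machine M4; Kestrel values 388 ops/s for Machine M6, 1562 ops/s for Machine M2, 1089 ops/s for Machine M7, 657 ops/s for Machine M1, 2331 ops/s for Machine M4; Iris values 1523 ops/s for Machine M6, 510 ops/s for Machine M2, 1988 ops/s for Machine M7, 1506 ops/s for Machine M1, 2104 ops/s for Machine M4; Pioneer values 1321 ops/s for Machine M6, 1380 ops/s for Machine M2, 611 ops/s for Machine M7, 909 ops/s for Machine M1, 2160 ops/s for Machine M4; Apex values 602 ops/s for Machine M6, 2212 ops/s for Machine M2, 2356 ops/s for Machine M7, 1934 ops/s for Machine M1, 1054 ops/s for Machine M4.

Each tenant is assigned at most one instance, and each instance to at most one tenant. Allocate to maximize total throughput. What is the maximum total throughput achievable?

Max total: 9672 ops/s

Optimal: Ember→Machine M1 (1820 ops/s), Kestrel→Machine M4 (2331 ops/s), Iris→Machine M7 (1988 ops/s), Pioneer→Machine M6 (1321 ops/s), Apex→Machine M2 (2212 ops/s) — total 1820+2331+1988+1321+2212 = 9672 ops/s.
Column-greedy (each instance in turn goes to its best remaining tenant) gives 8804 ops/s, worse by 868.
Next-best assignment: Ember→Machine M1, Kestrel→Machine M2, Iris→Machine M6, Pioneer→Machine M4, Apex→Machine M7 = 9421 ops/s.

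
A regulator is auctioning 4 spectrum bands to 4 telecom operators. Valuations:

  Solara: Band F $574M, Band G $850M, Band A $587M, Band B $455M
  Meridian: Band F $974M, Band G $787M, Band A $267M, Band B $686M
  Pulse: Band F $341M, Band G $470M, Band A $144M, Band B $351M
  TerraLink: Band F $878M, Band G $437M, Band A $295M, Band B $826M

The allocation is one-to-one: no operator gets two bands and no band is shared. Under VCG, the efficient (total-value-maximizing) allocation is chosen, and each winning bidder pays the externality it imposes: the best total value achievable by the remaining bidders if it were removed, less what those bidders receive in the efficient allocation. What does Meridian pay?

Meridian pays $196M.

Efficient allocation: Solara→Band A ($587M), Meridian→Band F ($974M), Pulse→Band G ($470M), TerraLink→Band B ($826M); total welfare W = $2857M.
Meridian receives Band F at value $974M, so the others get W − 974 = $1883M.
Without Meridian: best allocation of the remaining 3 bidders over all 4 bands is Solara→Band G ($850M), Pulse→Band B ($351M), TerraLink→Band F ($878M), total $2079M.
VCG payment = (others' best without Meridian) − (others' welfare with Meridian) = 2079 − 1883 = $196M.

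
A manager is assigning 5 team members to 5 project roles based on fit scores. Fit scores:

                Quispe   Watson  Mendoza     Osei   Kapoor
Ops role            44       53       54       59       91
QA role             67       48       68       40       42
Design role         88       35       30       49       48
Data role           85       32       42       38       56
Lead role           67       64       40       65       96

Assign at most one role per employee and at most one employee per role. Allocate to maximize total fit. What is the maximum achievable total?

Optimal: Quispe→Data role (85 pts), Watson→Lead role (64 pts), Mendoza→QA role (68 pts), Osei→Design role (49 pts), Kapoor→Ops role (91 pts) — total 85+64+68+49+91 = 357 pts.
Max-entry greedy (repeatedly take the single best remaining cell) gives 343 pts, worse by 14.
Swapping Watson↔Mendoza (Watson→QA role 48 pts, Mendoza→Lead role 40 pts) loses 44.
Checked against all permutations: 357 pts is optimal.

Max total: 357 pts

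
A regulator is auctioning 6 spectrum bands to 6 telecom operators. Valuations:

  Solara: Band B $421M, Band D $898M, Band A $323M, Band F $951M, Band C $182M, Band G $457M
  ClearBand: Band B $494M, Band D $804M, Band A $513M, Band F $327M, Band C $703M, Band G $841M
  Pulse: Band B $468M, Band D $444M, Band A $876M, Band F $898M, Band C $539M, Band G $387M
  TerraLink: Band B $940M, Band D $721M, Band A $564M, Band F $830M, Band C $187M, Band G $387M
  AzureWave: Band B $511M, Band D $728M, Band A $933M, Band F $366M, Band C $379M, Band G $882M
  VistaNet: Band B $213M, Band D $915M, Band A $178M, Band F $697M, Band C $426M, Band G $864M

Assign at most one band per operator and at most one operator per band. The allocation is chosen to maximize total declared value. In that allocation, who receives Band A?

This is the linear assignment problem.
Optimal: Solara→Band F ($951M), ClearBand→Band C ($703M), Pulse→Band A ($876M), TerraLink→Band B ($940M), AzureWave→Band G ($882M), VistaNet→Band D ($915M) — total 951+703+876+940+882+915 = $5267M.
Column-greedy (each band in turn goes to its best remaining operator) gives $4829M, worse by 438.
Swapping TerraLink↔VistaNet (TerraLink→Band D $721M, VistaNet→Band B $213M) loses 921.
Pulse's own top band is Band F ($898M), but forcing Pulse→Band F and reassigning the rest optimally gives only $5236M — worse by 31.

Pulse receives Band A.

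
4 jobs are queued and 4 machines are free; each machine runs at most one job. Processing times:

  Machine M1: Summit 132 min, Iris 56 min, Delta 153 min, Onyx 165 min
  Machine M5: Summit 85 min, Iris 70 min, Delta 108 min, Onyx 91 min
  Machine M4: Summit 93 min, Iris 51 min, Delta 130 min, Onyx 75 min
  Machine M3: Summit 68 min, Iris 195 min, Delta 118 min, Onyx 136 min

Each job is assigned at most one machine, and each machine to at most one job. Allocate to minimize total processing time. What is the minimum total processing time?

Minimum total: 307 min

Optimal: Summit→Machine M3 (68 min), Iris→Machine M1 (56 min), Delta→Machine M5 (108 min), Onyx→Machine M4 (75 min) — total 68+56+108+75 = 307 min.
Row-greedy (each job in turn takes its cheapest remaining machine) gives 392 min, worse by 85.
Swapping Delta↔Onyx (Delta→Machine M4 130 min, Onyx→Machine M5 91 min) adds 38.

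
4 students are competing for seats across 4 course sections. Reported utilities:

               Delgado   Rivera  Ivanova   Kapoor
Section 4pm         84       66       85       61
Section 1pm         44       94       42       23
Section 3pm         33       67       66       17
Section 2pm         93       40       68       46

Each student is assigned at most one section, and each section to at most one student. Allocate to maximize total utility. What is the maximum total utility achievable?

Max total: 314 points

Optimal: Delgado→Section 2pm (93 points), Rivera→Section 1pm (94 points), Ivanova→Section 3pm (66 points), Kapoor→Section 4pm (61 points) — total 93+94+66+61 = 314 points.
Column-greedy (each section in turn goes to its best remaining student) gives 258 points, worse by 56.
Next-best assignment: Delgado→Section 4pm, Rivera→Section 1pm, Ivanova→Section 3pm, Kapoor→Section 2pm = 290 points.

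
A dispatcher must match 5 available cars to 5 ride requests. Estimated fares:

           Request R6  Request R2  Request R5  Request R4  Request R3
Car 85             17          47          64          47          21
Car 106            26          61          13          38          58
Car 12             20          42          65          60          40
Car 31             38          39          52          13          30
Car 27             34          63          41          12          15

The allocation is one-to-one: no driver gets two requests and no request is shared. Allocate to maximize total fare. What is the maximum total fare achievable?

Maximum total: $283

This is a one-to-one assignment (maximum-weight bipartite matching).
Optimal: Car 85→Request R5 ($64), Car 106→Request R3 ($58), Car 12→Request R4 ($60), Car 31→Request R6 ($38), Car 27→Request R2 ($63) — total 64+58+60+38+63 = $283.
Row-greedy (each driver in turn takes its best remaining request) gives $238, worse by 45.
Checked against all permutations: $283 is optimal.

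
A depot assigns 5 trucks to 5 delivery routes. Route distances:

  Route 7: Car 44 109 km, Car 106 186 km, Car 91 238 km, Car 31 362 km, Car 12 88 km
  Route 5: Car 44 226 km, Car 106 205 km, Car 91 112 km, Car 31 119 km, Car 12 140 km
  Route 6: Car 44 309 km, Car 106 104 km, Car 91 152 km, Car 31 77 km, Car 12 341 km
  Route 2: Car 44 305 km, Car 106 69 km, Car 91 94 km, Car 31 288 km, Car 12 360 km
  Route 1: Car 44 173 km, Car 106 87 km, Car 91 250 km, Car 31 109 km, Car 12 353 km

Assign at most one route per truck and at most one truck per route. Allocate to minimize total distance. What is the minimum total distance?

Optimal: Car 44→Route 7 (109 km), Car 106→Route 1 (87 km), Car 91→Route 2 (94 km), Car 31→Route 6 (77 km), Car 12→Route 5 (140 km) — total 109+87+94+77+140 = 507 km.
Column-greedy (each route in turn goes to its cheapest remaining truck) gives 519 km, worse by 12.
Next-best assignment: Car 44→Route 1, Car 106→Route 2, Car 91→Route 5, Car 31→Route 6, Car 12→Route 7 = 519 km.
Swapping Car 106↔Car 44 (Car 106→Route 7 186 km, Car 44→Route 1 173 km) adds 163.
No other one-to-one assignment undercuts 507 km.

Minimum total: 507 km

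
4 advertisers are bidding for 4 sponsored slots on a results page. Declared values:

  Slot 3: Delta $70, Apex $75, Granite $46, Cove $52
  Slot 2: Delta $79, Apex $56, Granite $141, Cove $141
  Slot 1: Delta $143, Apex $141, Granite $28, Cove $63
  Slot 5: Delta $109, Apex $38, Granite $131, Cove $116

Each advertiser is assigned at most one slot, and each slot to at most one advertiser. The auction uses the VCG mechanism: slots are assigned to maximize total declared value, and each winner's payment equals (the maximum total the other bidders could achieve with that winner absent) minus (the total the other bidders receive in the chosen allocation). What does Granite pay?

Granite pays $32.

Efficient allocation: Delta→Slot 1 ($143), Apex→Slot 3 ($75), Granite→Slot 5 ($131), Cove→Slot 2 ($141); total welfare W = $490.
Granite receives Slot 5 at value $131, so the others get W − 131 = $359.
Without Granite: best allocation of the remaining 3 bidders over all 4 slots is Delta→Slot 5 ($109), Apex→Slot 1 ($141), Cove→Slot 2 ($141), total $391.
VCG payment = (others' best without Granite) − (others' welfare with Granite) = 391 − 359 = $32.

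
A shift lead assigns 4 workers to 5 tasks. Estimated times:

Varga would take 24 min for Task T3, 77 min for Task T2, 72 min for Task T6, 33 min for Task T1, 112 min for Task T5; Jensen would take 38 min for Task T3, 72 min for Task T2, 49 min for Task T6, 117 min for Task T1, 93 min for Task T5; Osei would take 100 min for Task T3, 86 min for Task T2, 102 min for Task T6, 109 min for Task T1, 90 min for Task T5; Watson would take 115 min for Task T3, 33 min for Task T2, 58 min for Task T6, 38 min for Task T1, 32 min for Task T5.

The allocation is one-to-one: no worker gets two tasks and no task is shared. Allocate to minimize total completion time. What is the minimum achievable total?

Treat this as an assignment problem: match each worker to one task.
Optimal: Varga→Task T1 (33 min), Jensen→Task T3 (38 min), Osei→Task T2 (86 min), Watson→Task T5 (32 min) — total 33+38+86+32 = 189 min.
Min-entry greedy (repeatedly take the single cheapest remaining cell) gives 191 min, worse by 2.

Min total: 189 min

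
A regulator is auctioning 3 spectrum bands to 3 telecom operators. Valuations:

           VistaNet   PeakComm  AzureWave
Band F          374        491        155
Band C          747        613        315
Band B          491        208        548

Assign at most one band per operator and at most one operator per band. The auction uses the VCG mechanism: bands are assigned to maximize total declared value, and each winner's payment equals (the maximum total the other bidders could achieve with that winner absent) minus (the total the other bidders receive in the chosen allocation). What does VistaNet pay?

VistaNet pays $122M.

Efficient allocation: VistaNet→Band C ($747M), PeakComm→Band F ($491M), AzureWave→Band B ($548M); total welfare W = $1786M.
VistaNet receives Band C at value $747M, so the others get W − 747 = $1039M.
Without VistaNet: best allocation of the remaining 2 bidders over all 3 bands is PeakComm→Band C ($613M), AzureWave→Band B ($548M), total $1161M.
VCG payment = (others' best without VistaNet) − (others' welfare with VistaNet) = 1161 − 1039 = $122M.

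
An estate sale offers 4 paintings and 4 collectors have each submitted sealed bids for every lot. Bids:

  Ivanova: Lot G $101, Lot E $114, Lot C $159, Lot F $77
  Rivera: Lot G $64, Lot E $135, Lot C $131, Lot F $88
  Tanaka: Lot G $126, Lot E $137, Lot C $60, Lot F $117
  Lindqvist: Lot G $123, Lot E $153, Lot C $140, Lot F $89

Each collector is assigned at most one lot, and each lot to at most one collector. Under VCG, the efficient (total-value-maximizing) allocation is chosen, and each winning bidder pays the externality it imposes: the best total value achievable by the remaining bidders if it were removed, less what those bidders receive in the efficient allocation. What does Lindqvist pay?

Efficient allocation: Ivanova→Lot C ($159), Rivera→Lot E ($135), Tanaka→Lot F ($117), Lindqvist→Lot G ($123); total welfare W = $534.
Lindqvist receives Lot G at value $123, so the others get W − 123 = $411.
Without Lindqvist: best allocation of the remaining 3 bidders over all 4 lots is Ivanova→Lot C ($159), Rivera→Lot E ($135), Tanaka→Lot G ($126), total $420.
VCG payment = (others' best without Lindqvist) − (others' welfare with Lindqvist) = 420 − 411 = $9.

Lindqvist pays $9.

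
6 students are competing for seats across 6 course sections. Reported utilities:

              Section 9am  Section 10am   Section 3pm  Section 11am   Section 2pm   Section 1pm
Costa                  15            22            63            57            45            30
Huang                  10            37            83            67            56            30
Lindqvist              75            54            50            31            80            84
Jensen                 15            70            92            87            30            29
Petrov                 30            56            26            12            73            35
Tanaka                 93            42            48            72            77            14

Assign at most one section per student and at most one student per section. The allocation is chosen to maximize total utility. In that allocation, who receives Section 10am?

Optimal: Costa→Section 11am (57 points), Huang→Section 3pm (83 points), Lindqvist→Section 1pm (84 points), Jensen→Section 10am (70 points), Petrov→Section 2pm (73 points), Tanaka→Section 9am (93 points) — total 57+83+84+70+73+93 = 460 points.
Column-greedy (each section in turn goes to its best remaining student) gives 418 points, worse by 42.
Swapping Lindqvist↔Huang (Lindqvist→Section 3pm 50 points, Huang→Section 1pm 30 points) loses 87.
Checked against all permutations: 460 points is optimal.
Jensen's own top section is Section 3pm (92 points), but forcing Jensen→Section 3pm and reassigning the rest optimally gives only 438 points — worse by 22.

Jensen receives Section 10am.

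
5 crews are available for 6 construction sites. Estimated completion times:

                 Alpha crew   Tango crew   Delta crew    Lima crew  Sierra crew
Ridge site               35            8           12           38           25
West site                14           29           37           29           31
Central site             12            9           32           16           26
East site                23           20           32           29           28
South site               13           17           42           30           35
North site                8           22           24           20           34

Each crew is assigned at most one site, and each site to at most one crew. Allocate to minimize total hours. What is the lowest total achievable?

Min total: 81 hours

Optimal: Alpha crew→North site (8 hours), Tango crew→South site (17 hours), Delta crew→Ridge site (12 hours), Lima crew→Central site (16 hours), Sierra crew→East site (28 hours) — total 8+17+12+16+28 = 81 hours.
Row-greedy (each crew in turn takes its cheapest remaining site) gives 105 hours, worse by 24.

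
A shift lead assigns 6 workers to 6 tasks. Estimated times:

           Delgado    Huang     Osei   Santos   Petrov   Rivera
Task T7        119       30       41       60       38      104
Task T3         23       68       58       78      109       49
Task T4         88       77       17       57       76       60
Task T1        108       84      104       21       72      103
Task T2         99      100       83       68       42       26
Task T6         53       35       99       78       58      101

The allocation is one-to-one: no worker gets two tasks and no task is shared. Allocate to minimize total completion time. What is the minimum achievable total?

Optimal: Delgado→Task T3 (23 min), Huang→Task T6 (35 min), Osei→Task T4 (17 min), Santos→Task T1 (21 min), Petrov→Task T7 (38 min), Rivera→Task T2 (26 min) — total 23+35+17+21+38+26 = 160 min.
Min-entry greedy (repeatedly take the single cheapest remaining cell) gives 175 min, worse by 15.
Next-best assignment: Delgado→Task T3, Huang→Task T7, Osei→Task T4, Santos→Task T1, Petrov→Task T6, Rivera→Task T2 = 175 min.
Every other assignment is strictly worse.

Min total: 160 min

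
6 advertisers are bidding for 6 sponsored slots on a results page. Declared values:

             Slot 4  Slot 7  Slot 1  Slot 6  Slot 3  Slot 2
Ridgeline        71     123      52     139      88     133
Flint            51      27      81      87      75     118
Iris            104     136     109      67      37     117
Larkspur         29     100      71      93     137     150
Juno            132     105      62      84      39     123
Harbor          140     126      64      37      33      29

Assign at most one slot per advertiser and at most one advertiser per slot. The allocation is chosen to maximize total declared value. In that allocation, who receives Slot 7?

Harbor receives Slot 7.

Optimal: Ridgeline→Slot 6 ($139), Flint→Slot 2 ($118), Iris→Slot 1 ($109), Larkspur→Slot 3 ($137), Juno→Slot 4 ($132), Harbor→Slot 7 ($126) — total 139+118+109+137+132+126 = $761.
Row-greedy (each advertiser in turn takes its best remaining slot) gives $726, worse by 35.
Swapping Iris↔Juno (Iris→Slot 4 $104, Juno→Slot 1 $62) loses 75.
Checked against all permutations: $761 is optimal.
Harbor's own top slot is Slot 4 ($140), but forcing Harbor→Slot 4 and reassigning the rest optimally gives only $756 — worse by 5.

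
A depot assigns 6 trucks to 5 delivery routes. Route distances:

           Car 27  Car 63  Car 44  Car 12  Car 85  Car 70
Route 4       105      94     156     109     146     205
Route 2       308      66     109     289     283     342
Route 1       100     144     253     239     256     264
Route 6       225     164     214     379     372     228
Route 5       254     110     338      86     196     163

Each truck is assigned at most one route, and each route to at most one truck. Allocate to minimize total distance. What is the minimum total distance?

Optimal: Car 85→Route 4 (146 km), Car 44→Route 2 (109 km), Car 27→Route 1 (100 km), Car 63→Route 6 (164 km), Car 12→Route 5 (86 km) — total 146+109+100+164+86 = 605 km.
Min-entry greedy (repeatedly take the single cheapest remaining cell) gives 612 km, worse by 7.
Next-best assignment: Car 85→Route 4, Car 63→Route 2, Car 27→Route 1, Car 44→Route 6, Car 12→Route 5 = 612 km.

Minimum total: 605 km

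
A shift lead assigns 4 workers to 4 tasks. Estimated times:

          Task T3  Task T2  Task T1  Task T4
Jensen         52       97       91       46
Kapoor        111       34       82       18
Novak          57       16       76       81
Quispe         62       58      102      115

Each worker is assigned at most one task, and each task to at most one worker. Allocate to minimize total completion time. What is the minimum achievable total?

Optimal: Jensen→Task T1 (91 min), Kapoor→Task T4 (18 min), Novak→Task T2 (16 min), Quispe→Task T3 (62 min) — total 91+18+16+62 = 187 min.
Row-greedy (each worker in turn takes its cheapest remaining task) gives 239 min, worse by 52.
Next-best assignment: Jensen→Task T3, Kapoor→Task T4, Novak→Task T2, Quispe→Task T1 = 188 min.
Every other assignment is strictly worse.

Minimum total: 187 min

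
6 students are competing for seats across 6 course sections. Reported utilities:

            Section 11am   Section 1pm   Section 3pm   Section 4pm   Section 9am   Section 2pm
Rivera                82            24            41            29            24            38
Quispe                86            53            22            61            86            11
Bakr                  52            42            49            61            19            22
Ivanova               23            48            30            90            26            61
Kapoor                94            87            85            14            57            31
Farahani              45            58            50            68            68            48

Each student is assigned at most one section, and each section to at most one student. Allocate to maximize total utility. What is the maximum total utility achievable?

Optimal: Rivera→Section 11am (82 points), Quispe→Section 9am (86 points), Bakr→Section 3pm (49 points), Ivanova→Section 4pm (90 points), Kapoor→Section 1pm (87 points), Farahani→Section 2pm (48 points) — total 82+86+49+90+87+48 = 442 points.
Column-greedy (each section in turn goes to its best remaining student) gives 415 points, worse by 27.
No other one-to-one assignment exceeds 442 points.

Max total: 442 points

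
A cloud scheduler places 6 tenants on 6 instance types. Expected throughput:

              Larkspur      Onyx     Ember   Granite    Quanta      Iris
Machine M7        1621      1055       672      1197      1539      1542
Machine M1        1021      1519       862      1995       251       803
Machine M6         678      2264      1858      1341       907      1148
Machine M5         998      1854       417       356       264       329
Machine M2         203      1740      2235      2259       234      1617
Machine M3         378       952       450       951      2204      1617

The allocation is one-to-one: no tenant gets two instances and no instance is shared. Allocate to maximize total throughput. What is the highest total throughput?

Max total: 11238 ops/s

Optimal: Larkspur→Machine M5 (998 ops/s), Onyx→Machine M6 (2264 ops/s), Ember→Machine M2 (2235 ops/s), Granite→Machine M1 (1995 ops/s), Quanta→Machine M3 (2204 ops/s), Iris→Machine M7 (1542 ops/s) — total 998+2264+2235+1995+2204+1542 = 11238 ops/s.
Column-greedy (each instance in turn goes to its best remaining tenant) gives 10118 ops/s, worse by 1120.
Swapping Larkspur↔Ember (Larkspur→Machine M2 203 ops/s, Ember→Machine M5 417 ops/s) loses 2613.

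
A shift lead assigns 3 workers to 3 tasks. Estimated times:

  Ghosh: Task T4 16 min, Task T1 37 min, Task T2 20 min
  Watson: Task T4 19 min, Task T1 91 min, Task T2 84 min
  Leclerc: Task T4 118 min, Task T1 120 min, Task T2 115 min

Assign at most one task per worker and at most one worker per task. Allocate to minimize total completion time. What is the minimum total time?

Treat this as an assignment problem: match each worker to one task.
Optimal: Ghosh→Task T2 (20 min), Watson→Task T4 (19 min), Leclerc→Task T1 (120 min) — total 20+19+120 = 159 min.
Min-entry greedy (repeatedly take the single cheapest remaining cell) gives 220 min, worse by 61.
Checked against all permutations: 159 min is optimal.

Minimum total: 159 min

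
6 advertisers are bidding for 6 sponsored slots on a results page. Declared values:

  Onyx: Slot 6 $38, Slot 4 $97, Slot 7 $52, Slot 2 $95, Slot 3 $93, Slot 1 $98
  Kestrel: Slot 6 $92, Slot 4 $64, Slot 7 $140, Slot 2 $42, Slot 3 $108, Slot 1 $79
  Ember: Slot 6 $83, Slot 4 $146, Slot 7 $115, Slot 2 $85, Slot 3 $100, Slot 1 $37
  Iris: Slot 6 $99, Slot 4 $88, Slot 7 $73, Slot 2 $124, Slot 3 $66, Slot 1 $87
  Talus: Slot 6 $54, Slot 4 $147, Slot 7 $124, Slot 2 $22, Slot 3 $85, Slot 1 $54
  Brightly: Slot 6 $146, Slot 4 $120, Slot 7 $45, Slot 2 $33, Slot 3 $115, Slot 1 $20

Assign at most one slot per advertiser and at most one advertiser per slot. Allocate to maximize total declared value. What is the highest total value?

Optimal: Onyx→Slot 1 ($98), Kestrel→Slot 7 ($140), Ember→Slot 3 ($100), Iris→Slot 2 ($124), Talus→Slot 4 ($147), Brightly→Slot 6 ($146) — total 98+140+100+124+147+146 = $755.
Row-greedy (each advertiser in turn takes its best remaining slot) gives $739, worse by 16.
Checked against all permutations: $755 is optimal.

Max total: $755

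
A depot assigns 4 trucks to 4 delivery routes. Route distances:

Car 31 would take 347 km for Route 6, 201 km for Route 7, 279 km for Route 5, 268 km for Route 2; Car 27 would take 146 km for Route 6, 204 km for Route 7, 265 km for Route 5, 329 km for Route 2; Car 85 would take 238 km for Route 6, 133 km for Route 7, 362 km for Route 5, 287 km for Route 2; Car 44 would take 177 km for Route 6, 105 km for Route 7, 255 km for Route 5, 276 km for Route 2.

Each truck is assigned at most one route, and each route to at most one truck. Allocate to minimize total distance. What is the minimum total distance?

Min total: 802 km

Optimal: Car 31→Route 2 (268 km), Car 27→Route 6 (146 km), Car 85→Route 7 (133 km), Car 44→Route 5 (255 km) — total 268+146+133+255 = 802 km.
Column-greedy (each route in turn goes to its cheapest remaining truck) gives 817 km, worse by 15.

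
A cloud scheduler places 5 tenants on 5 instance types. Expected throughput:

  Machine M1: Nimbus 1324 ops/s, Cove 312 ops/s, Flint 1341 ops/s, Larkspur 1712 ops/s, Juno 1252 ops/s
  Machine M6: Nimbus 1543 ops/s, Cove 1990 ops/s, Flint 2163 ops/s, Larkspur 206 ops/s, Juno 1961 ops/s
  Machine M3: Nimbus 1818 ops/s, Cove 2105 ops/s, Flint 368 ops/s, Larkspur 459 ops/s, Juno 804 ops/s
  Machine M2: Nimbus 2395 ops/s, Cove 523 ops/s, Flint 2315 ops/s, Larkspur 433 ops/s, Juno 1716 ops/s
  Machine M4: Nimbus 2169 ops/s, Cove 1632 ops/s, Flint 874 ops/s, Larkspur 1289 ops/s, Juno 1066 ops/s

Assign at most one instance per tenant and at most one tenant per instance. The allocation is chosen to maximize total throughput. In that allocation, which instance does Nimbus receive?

Nimbus receives Machine M4.

Optimal: Nimbus→Machine M4 (2169 ops/s), Cove→Machine M3 (2105 ops/s), Flint→Machine M2 (2315 ops/s), Larkspur→Machine M1 (1712 ops/s), Juno→Machine M6 (1961 ops/s) — total 2169+2105+2315+1712+1961 = 10262 ops/s.
Column-greedy (each instance in turn goes to its best remaining tenant) gives 9441 ops/s, worse by 821.
Next-best assignment: Nimbus→Machine M4, Cove→Machine M3, Flint→Machine M6, Larkspur→Machine M1, Juno→Machine M2 = 9865 ops/s.
Nimbus's own top instance is Machine M2 (2395 ops/s), but forcing Nimbus→Machine M2 and reassigning the rest optimally gives only 9441 ops/s — worse by 821.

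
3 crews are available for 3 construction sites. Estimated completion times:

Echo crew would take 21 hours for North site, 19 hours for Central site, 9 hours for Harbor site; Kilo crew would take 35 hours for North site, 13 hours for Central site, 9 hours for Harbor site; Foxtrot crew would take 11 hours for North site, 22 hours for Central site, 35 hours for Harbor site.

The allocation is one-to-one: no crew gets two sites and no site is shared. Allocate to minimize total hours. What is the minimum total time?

Minimum total: 33 hours

Optimal: Echo crew→Harbor site (9 hours), Kilo crew→Central site (13 hours), Foxtrot crew→North site (11 hours) — total 9+13+11 = 33 hours.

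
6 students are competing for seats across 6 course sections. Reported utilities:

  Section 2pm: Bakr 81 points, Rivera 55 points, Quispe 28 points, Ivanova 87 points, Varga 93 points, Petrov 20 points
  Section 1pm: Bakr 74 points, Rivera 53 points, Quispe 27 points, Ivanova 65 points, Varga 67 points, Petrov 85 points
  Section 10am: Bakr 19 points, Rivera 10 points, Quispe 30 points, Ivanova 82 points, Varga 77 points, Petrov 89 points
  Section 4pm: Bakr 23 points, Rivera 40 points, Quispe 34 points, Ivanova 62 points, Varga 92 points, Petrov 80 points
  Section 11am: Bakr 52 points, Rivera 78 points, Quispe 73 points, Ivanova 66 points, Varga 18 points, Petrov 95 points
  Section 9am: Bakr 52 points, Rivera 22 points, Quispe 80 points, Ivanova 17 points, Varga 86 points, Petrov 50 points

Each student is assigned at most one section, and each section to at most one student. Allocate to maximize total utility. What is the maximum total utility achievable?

Optimal: Bakr→Section 1pm (74 points), Rivera→Section 11am (78 points), Quispe→Section 9am (80 points), Ivanova→Section 2pm (87 points), Varga→Section 4pm (92 points), Petrov→Section 10am (89 points) — total 74+78+80+87+92+89 = 500 points.
Max-entry greedy (repeatedly take the single best remaining cell) gives 464 points, worse by 36.
Next-best assignment: Bakr→Section 2pm, Rivera→Section 11am, Quispe→Section 9am, Ivanova→Section 10am, Varga→Section 4pm, Petrov→Section 1pm = 498 points.
Every other assignment is strictly worse.

Maximum total: 500 points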